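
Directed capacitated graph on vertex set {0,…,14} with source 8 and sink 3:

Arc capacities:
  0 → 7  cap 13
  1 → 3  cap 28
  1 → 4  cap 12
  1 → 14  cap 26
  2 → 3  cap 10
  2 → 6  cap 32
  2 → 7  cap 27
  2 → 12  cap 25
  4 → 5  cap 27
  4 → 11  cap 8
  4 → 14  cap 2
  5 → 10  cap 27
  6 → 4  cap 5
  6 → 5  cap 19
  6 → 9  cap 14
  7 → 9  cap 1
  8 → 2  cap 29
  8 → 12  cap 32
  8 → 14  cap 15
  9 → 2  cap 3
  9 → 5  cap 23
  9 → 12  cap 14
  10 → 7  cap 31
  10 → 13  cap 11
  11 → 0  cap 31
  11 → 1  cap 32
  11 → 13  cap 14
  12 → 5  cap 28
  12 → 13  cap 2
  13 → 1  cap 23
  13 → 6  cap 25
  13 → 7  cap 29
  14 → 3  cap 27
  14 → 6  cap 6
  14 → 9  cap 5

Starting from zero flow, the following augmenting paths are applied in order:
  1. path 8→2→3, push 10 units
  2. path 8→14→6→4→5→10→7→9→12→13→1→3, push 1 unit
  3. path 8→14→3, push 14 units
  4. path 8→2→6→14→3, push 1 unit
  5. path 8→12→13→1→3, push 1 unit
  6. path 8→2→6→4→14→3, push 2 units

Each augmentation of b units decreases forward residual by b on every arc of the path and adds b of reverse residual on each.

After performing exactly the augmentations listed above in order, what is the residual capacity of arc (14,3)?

Residual capacity of (14,3): 10

after path 1 (8→2→3, push 10): res(14,3)=27
after path 2 (8→14→6→4→5→10→7→9→12→13→1→3, push 1): res(14,3)=27
after path 3 (8→14→3, push 14): res(14,3)=13
after path 4 (8→2→6→14→3, push 1): res(14,3)=12
after path 5 (8→12→13→1→3, push 1): res(14,3)=12
after path 6 (8→2→6→4→14→3, push 2): res(14,3)=10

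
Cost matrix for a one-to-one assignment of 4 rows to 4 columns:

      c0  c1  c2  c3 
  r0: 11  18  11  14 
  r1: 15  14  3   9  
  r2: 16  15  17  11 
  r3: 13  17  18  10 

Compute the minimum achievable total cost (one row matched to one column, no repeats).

optimal assignment: row0→col0 (cost 11), row1→col2 (cost 3), row2→col1 (cost 15), row3→col3 (cost 10)
total = 11 + 3 + 15 + 10 = 39

Minimum assignment cost: 39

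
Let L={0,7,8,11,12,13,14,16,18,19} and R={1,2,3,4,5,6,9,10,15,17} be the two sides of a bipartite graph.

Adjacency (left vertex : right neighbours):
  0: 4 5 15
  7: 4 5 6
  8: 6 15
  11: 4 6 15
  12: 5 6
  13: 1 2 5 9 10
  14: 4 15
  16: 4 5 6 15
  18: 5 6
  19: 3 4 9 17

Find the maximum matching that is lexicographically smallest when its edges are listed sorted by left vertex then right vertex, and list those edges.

Lex-smallest maximum matching: {(0,4), (7,5), (8,6), (11,15), (13,1), (19,3)}

|M| = 6 (so the lex-smallest maximum matching has 6 edges)
process left vertices in ascending order; for each, take the smallest-labelled available neighbour that still permits 6 edges overall, or leave it unmatched if none does
lex-smallest matching: {0-4, 7-5, 8-6, 11-15, 13-1, 19-3}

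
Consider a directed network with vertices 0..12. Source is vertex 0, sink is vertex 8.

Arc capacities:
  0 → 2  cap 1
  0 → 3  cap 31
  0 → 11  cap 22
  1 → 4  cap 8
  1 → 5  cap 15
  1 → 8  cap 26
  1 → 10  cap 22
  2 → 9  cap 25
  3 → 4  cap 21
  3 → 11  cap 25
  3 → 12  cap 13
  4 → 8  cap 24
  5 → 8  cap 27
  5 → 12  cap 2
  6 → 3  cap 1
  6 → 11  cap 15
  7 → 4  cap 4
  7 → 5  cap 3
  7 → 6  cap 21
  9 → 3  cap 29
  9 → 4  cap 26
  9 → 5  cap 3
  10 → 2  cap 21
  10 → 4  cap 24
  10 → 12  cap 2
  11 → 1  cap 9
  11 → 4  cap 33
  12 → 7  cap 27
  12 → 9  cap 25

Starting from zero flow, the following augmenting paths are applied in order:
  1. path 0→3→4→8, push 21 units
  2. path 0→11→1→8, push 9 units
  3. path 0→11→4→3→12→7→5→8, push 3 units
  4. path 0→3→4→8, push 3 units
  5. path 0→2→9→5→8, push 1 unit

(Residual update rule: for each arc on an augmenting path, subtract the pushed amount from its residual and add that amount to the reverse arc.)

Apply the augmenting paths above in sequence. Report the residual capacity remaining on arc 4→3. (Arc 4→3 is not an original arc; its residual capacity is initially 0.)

after path 1 (0→3→4→8, push 21): res(4,3)=21
after path 2 (0→11→1→8, push 9): res(4,3)=21
after path 3 (0→11→4→3→12→7→5→8, push 3): res(4,3)=18
after path 4 (0→3→4→8, push 3): res(4,3)=21
after path 5 (0→2→9→5→8, push 1): res(4,3)=21

Residual capacity of (4,3): 21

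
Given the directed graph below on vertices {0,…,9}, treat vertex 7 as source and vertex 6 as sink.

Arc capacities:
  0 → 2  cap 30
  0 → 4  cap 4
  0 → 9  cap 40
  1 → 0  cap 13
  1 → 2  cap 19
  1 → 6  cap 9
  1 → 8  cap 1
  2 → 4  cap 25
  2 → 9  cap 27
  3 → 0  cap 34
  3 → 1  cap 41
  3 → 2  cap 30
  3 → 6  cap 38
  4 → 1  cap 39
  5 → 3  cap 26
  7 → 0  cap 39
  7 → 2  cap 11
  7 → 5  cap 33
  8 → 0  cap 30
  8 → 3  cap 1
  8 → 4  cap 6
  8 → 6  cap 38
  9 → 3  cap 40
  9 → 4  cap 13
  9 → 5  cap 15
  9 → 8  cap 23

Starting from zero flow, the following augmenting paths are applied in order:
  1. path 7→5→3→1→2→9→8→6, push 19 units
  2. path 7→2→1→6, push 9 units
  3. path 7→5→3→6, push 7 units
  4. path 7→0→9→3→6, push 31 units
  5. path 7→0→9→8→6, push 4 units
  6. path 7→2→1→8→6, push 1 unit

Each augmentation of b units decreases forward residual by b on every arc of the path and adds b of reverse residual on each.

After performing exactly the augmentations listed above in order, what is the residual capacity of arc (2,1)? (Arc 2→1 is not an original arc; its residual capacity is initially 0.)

after path 1 (7→5→3→1→2→9→8→6, push 19): res(2,1)=19
after path 2 (7→2→1→6, push 9): res(2,1)=10
after path 3 (7→5→3→6, push 7): res(2,1)=10
after path 4 (7→0→9→3→6, push 31): res(2,1)=10
after path 5 (7→0→9→8→6, push 4): res(2,1)=10
after path 6 (7→2→1→8→6, push 1): res(2,1)=9

Residual capacity of (2,1): 9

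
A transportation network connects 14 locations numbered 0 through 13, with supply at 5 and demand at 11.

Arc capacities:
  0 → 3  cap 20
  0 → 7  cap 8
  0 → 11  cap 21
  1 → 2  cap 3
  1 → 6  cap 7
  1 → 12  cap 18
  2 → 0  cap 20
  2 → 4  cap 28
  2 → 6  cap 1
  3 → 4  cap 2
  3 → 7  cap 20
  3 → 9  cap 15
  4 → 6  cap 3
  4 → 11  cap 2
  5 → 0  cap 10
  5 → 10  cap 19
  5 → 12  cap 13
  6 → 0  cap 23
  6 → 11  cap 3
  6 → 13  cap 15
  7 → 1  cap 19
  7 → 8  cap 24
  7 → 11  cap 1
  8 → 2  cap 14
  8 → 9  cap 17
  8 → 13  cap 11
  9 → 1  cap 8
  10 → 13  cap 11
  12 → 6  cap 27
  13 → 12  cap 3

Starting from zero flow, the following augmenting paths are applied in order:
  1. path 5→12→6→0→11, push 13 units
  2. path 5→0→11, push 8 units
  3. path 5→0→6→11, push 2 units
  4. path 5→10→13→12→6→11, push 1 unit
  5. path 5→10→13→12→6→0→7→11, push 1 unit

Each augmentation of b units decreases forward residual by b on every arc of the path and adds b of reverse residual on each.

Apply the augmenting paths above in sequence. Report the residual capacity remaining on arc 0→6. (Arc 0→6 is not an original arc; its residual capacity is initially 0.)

Residual capacity of (0,6): 12

after path 1 (5→12→6→0→11, push 13): res(0,6)=13
after path 2 (5→0→11, push 8): res(0,6)=13
after path 3 (5→0→6→11, push 2): res(0,6)=11
after path 4 (5→10→13→12→6→11, push 1): res(0,6)=11
after path 5 (5→10→13→12→6→0→7→11, push 1): res(0,6)=12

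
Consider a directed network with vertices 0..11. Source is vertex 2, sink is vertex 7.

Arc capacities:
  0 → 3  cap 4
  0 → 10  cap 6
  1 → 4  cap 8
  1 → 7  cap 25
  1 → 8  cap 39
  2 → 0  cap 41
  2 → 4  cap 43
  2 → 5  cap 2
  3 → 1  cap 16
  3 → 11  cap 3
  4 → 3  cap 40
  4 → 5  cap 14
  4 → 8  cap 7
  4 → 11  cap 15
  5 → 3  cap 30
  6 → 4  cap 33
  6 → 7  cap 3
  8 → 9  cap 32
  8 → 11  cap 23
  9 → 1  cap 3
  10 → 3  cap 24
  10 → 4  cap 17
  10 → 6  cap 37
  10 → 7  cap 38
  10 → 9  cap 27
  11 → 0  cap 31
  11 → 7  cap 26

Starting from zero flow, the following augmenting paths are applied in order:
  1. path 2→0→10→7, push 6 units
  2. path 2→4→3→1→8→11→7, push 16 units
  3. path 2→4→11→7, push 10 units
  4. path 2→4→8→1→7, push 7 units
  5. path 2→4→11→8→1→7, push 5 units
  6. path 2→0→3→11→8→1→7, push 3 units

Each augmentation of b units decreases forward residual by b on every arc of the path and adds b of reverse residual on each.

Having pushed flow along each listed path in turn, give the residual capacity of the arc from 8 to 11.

Residual capacity of (8,11): 15

after path 1 (2→0→10→7, push 6): res(8,11)=23
after path 2 (2→4→3→1→8→11→7, push 16): res(8,11)=7
after path 3 (2→4→11→7, push 10): res(8,11)=7
after path 4 (2→4→8→1→7, push 7): res(8,11)=7
after path 5 (2→4→11→8→1→7, push 5): res(8,11)=12
after path 6 (2→0→3→11→8→1→7, push 3): res(8,11)=15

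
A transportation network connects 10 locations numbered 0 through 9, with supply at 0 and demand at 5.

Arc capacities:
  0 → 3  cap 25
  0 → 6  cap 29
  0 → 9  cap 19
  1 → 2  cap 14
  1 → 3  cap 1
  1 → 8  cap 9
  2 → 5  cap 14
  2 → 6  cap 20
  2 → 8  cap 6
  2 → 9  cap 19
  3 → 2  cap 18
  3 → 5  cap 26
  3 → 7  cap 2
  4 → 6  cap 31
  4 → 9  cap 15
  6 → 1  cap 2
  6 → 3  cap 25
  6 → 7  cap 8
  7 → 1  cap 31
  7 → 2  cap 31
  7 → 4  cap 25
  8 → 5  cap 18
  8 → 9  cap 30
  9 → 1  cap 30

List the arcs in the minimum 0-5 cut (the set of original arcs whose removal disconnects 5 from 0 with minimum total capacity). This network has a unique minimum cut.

Min-cut arcs: {(1,8), (2,5), (2,8), (3,5)} (total capacity 55)

augment #1: 0→3→5 push 25
augment #2: 0→6→3→5 push 1
augment #3: 0→6→1→2→5 push 2
augment #4: 0→6→3→2→5 push 12
augment #5: 0→9→1→8→5 push 9
augment #6: 0→6→3→2→8→5 push 6
max flow = 55; residual-reachable set from 0 gives S-side
cut edges (S→T): {(1,8), (2,5), (2,8), (3,5)} total cap 55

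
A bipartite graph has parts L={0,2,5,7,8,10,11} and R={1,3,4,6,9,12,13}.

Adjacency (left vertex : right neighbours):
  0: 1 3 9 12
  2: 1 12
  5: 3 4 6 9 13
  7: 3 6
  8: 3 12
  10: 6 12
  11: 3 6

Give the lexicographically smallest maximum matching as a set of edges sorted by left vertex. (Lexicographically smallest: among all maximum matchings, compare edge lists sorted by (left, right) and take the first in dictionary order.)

|M| = 6 (so the lex-smallest maximum matching has 6 edges)
process left vertices in ascending order; for each, take the smallest-labelled available neighbour that still permits 6 edges overall, or leave it unmatched if none does
lex-smallest matching: {0-9, 2-1, 5-4, 7-3, 8-12, 10-6}

Lex-smallest maximum matching: {(0,9), (2,1), (5,4), (7,3), (8,12), (10,6)}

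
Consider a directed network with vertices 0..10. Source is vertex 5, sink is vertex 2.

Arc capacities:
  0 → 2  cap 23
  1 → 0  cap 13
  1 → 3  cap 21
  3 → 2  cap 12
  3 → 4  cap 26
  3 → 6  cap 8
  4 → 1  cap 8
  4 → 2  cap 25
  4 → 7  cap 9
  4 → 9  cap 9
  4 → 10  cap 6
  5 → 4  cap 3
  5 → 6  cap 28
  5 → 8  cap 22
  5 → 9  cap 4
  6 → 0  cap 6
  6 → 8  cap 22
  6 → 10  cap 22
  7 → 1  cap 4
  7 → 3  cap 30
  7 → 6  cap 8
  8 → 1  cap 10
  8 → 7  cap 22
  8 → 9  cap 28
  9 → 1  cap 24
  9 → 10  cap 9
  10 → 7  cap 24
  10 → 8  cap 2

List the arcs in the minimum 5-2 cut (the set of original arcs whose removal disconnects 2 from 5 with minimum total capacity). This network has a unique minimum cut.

Min-cut arcs: {(1,0), (3,2), (4,2), (6,0)} (total capacity 56)

augment #1: 5→4→2 push 3
augment #2: 5→6→0→2 push 6
augment #3: 5→8→1→0→2 push 10
augment #4: 5→8→7→3→2 push 12
augment #5: 5→9→1→0→2 push 3
augment #6: 5→9→1→3→4→2 push 1
augment #7: 5→6→8→7→3→4→2 push 10
augment #8: 5→6→10→7→3→4→2 push 8
augment #9: 5→6→8→9→1→3→4→2 push 3
max flow = 56; residual-reachable set from 5 gives S-side
cut edges (S→T): {(1,0), (3,2), (4,2), (6,0)} total cap 56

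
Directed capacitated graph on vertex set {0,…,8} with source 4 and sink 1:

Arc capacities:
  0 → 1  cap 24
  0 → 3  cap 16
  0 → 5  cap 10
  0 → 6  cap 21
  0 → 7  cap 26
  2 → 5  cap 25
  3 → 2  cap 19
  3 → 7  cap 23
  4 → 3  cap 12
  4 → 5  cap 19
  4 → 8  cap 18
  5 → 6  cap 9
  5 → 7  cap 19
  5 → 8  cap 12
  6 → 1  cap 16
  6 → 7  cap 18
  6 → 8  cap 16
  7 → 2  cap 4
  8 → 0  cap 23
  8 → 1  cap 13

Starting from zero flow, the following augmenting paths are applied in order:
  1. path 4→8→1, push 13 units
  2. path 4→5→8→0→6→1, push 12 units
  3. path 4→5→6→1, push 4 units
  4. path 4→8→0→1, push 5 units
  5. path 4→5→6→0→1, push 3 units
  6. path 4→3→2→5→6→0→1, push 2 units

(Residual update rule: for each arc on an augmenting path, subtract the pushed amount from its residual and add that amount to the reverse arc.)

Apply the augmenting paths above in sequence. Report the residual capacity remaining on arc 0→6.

after path 1 (4→8→1, push 13): res(0,6)=21
after path 2 (4→5→8→0→6→1, push 12): res(0,6)=9
after path 3 (4→5→6→1, push 4): res(0,6)=9
after path 4 (4→8→0→1, push 5): res(0,6)=9
after path 5 (4→5→6→0→1, push 3): res(0,6)=12
after path 6 (4→3→2→5→6→0→1, push 2): res(0,6)=14

Residual capacity of (0,6): 14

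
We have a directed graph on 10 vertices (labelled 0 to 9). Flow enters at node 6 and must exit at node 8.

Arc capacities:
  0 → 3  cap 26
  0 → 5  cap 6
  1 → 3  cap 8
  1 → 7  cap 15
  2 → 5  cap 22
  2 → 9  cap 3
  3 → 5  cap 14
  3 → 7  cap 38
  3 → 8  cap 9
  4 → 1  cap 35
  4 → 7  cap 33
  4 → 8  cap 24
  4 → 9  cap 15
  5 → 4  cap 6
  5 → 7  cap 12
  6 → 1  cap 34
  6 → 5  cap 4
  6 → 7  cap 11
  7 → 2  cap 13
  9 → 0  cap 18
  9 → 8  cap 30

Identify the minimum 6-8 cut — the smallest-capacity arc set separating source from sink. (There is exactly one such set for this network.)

augment #1: 6→1→3→8 push 8
augment #2: 6→5→4→8 push 4
augment #3: 6→7→2→9→8 push 3
augment #4: 6→7→2→5→4→8 push 2
max flow = 17; residual-reachable set from 6 gives S-side
cut edges (S→T): {(1,3), (2,9), (5,4)} total cap 17

Min-cut arcs: {(1,3), (2,9), (5,4)} (total capacity 17)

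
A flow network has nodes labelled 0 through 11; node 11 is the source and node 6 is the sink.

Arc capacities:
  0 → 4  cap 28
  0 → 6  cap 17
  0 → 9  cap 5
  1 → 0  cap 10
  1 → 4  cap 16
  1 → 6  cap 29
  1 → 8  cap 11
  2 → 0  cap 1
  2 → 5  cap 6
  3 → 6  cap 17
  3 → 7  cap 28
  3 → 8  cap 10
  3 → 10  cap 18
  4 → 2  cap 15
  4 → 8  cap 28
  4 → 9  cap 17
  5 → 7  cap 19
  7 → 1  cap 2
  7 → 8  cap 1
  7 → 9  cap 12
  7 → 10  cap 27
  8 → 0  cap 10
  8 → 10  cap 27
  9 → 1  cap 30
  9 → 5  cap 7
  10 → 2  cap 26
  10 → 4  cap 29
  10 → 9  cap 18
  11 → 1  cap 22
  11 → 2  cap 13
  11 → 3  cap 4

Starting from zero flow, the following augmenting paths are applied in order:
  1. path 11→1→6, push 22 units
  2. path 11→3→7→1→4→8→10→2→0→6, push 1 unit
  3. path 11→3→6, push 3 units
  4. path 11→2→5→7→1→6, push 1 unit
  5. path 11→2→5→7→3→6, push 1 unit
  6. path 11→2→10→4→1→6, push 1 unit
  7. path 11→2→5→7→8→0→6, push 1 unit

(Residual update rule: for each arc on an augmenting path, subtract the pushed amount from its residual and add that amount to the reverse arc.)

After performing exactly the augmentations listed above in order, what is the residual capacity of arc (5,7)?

Residual capacity of (5,7): 16

after path 1 (11→1→6, push 22): res(5,7)=19
after path 2 (11→3→7→1→4→8→10→2→0→6, push 1): res(5,7)=19
after path 3 (11→3→6, push 3): res(5,7)=19
after path 4 (11→2→5→7→1→6, push 1): res(5,7)=18
after path 5 (11→2→5→7→3→6, push 1): res(5,7)=17
after path 6 (11→2→10→4→1→6, push 1): res(5,7)=17
after path 7 (11→2→5→7→8→0→6, push 1): res(5,7)=16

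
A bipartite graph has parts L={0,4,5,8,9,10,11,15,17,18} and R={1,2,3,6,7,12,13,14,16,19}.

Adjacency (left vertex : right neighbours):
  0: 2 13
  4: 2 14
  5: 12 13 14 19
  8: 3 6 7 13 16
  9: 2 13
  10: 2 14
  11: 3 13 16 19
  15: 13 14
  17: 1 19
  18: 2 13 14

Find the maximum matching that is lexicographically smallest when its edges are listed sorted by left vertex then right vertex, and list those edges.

|M| = 7 (so the lex-smallest maximum matching has 7 edges)
process left vertices in ascending order; for each, take the smallest-labelled available neighbour that still permits 7 edges overall, or leave it unmatched if none does
lex-smallest matching: {0-2, 4-14, 5-12, 8-3, 9-13, 11-16, 17-1}

Lex-smallest maximum matching: {(0,2), (4,14), (5,12), (8,3), (9,13), (11,16), (17,1)}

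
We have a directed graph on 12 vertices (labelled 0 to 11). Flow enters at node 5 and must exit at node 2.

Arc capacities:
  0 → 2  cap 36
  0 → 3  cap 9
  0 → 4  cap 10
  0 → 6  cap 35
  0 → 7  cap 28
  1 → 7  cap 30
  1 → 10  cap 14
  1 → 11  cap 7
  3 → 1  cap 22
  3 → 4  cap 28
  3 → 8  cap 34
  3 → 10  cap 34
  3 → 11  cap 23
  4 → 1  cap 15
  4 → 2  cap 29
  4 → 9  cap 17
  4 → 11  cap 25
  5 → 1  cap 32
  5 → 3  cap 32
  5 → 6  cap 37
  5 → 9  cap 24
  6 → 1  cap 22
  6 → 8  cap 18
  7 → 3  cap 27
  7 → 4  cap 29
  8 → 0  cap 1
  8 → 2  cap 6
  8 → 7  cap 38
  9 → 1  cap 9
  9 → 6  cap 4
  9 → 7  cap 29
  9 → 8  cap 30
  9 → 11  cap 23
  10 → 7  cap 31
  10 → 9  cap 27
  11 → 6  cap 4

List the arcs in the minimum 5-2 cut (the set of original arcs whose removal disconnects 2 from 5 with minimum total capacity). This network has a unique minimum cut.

Min-cut arcs: {(4,2), (8,0), (8,2)} (total capacity 36)

augment #1: 5→3→4→2 push 28
augment #2: 5→3→8→2 push 4
augment #3: 5→6→8→2 push 2
augment #4: 5→1→7→4→2 push 1
augment #5: 5→6→8→0→2 push 1
max flow = 36; residual-reachable set from 5 gives S-side
cut edges (S→T): {(4,2), (8,0), (8,2)} total cap 36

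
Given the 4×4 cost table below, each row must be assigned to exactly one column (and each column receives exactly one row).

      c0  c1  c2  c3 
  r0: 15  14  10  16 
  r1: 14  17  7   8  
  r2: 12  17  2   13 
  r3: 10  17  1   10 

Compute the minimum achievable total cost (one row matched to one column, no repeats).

Minimum assignment cost: 34

optimal assignment: row0→col1 (cost 14), row1→col3 (cost 8), row2→col2 (cost 2), row3→col0 (cost 10)
total = 14 + 8 + 2 + 10 = 34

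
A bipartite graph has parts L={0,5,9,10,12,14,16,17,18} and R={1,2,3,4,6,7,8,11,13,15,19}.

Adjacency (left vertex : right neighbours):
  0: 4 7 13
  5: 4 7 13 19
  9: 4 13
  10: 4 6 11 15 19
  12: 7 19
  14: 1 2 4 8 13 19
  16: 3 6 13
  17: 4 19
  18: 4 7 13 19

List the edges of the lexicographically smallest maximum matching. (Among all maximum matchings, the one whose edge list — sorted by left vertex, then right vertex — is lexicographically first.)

|M| = 7 (so the lex-smallest maximum matching has 7 edges)
process left vertices in ascending order; for each, take the smallest-labelled available neighbour that still permits 7 edges overall, or leave it unmatched if none does
lex-smallest matching: {0-4, 5-7, 9-13, 10-6, 12-19, 14-1, 16-3}

Lex-smallest maximum matching: {(0,4), (5,7), (9,13), (10,6), (12,19), (14,1), (16,3)}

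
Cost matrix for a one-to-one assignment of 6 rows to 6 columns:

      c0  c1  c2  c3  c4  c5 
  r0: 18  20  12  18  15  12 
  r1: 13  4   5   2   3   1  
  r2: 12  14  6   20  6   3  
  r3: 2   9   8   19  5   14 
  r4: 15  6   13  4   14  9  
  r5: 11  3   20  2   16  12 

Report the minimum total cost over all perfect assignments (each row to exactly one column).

Minimum assignment cost: 27

optimal assignment: row0→col2 (cost 12), row1→col4 (cost 3), row2→col5 (cost 3), row3→col0 (cost 2), row4→col3 (cost 4), row5→col1 (cost 3)
total = 12 + 3 + 3 + 2 + 4 + 3 = 27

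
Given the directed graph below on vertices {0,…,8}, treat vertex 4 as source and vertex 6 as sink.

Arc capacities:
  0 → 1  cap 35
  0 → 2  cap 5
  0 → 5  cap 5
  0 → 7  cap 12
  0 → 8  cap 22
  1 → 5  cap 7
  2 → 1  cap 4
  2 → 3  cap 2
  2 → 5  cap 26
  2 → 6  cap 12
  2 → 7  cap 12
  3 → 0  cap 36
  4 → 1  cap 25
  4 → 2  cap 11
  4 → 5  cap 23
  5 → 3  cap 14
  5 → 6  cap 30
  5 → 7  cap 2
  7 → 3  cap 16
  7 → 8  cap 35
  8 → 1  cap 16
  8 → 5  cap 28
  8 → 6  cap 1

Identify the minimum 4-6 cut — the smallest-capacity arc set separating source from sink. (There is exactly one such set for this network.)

Min-cut arcs: {(1,5), (4,2), (4,5)} (total capacity 41)

augment #1: 4→2→6 push 11
augment #2: 4→5→6 push 23
augment #3: 4→1→5→6 push 7
max flow = 41; residual-reachable set from 4 gives S-side
cut edges (S→T): {(1,5), (4,2), (4,5)} total cap 41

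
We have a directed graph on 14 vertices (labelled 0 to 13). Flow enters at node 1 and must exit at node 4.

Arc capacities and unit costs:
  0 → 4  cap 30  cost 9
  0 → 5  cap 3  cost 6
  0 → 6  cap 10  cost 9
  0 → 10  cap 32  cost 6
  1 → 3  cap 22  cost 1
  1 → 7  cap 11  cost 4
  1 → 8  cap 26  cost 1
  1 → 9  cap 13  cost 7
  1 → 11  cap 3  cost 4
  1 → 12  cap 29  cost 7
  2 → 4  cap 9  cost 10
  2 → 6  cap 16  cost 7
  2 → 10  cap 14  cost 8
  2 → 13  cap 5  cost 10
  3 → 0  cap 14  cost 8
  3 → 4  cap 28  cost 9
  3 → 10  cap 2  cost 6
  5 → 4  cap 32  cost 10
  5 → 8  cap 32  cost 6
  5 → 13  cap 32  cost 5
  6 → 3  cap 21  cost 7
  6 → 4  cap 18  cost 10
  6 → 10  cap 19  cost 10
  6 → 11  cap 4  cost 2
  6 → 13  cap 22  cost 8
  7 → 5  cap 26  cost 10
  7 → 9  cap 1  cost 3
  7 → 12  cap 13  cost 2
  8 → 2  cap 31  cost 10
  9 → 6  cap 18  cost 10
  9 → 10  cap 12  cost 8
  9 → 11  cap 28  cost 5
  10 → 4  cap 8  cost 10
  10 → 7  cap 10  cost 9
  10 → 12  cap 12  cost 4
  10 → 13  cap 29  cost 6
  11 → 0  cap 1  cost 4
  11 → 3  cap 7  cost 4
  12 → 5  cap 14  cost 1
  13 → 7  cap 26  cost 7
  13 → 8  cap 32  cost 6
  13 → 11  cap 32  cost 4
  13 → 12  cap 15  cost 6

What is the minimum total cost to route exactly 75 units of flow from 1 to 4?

Minimum cost for 75 units: 1387

shortest-cost path #1: 1→3→4 push 22 @ unit cost 10 (adds 220)
shortest-cost path #2: 1→11→0→4 push 1 @ unit cost 17 (adds 17)
shortest-cost path #3: 1→11→3→4 push 2 @ unit cost 17 (adds 34)
shortest-cost path #4: 1→7→12→5→4 push 11 @ unit cost 17 (adds 187)
shortest-cost path #5: 1→12→5→4 push 3 @ unit cost 18 (adds 54)
shortest-cost path #6: 1→8→2→4 push 9 @ unit cost 21 (adds 189)
shortest-cost path #7: 1→9→10→4 push 8 @ unit cost 25 (adds 200)
shortest-cost path #8: 1→9→11→3→4 push 4 @ unit cost 25 (adds 100)
shortest-cost path #9: 1→12→7→5→4 push 11 @ unit cost 25 (adds 275)
shortest-cost path #10: 1→9→6→4 push 1 @ unit cost 27 (adds 27)
shortest-cost path #11: 1→8→2→6→4 push 3 @ unit cost 28 (adds 84)
total cost = 1387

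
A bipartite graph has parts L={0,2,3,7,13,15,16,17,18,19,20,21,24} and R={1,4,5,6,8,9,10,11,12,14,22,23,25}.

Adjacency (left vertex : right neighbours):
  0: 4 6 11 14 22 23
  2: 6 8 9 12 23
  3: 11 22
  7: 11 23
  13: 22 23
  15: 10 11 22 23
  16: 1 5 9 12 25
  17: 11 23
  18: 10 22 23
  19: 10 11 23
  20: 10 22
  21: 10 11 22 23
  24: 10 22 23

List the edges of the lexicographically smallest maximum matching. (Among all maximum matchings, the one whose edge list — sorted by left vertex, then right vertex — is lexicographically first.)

|M| = 7 (so the lex-smallest maximum matching has 7 edges)
process left vertices in ascending order; for each, take the smallest-labelled available neighbour that still permits 7 edges overall, or leave it unmatched if none does
lex-smallest matching: {0-4, 2-6, 3-11, 7-23, 13-22, 15-10, 16-1}

Lex-smallest maximum matching: {(0,4), (2,6), (3,11), (7,23), (13,22), (15,10), (16,1)}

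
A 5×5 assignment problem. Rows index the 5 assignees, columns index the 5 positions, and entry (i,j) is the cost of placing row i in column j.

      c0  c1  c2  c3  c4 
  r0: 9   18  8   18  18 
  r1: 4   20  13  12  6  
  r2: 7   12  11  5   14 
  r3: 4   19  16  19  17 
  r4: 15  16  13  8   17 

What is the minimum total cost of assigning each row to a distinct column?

Minimum assignment cost: 38

optimal assignment: row0→col2 (cost 8), row1→col4 (cost 6), row2→col1 (cost 12), row3→col0 (cost 4), row4→col3 (cost 8)
total = 8 + 6 + 12 + 4 + 8 = 38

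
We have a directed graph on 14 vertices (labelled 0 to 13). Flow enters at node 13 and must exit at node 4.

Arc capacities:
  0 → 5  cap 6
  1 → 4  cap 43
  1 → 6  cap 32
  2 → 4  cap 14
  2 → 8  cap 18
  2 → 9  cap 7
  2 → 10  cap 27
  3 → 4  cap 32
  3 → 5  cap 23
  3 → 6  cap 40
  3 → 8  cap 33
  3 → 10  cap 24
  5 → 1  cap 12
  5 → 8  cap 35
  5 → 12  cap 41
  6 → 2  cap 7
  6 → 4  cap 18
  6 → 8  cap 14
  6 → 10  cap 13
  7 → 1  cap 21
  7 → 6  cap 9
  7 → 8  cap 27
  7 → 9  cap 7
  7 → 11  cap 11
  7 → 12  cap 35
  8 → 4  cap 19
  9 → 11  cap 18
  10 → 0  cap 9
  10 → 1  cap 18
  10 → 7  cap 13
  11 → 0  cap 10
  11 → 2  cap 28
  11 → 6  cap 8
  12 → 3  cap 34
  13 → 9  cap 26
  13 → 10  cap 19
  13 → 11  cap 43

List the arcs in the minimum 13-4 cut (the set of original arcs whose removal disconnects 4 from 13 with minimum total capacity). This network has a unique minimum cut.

Min-cut arcs: {(0,5), (11,2), (11,6), (13,10)} (total capacity 61)

augment #1: 13→10→1→4 push 18
augment #2: 13→11→2→4 push 14
augment #3: 13→11→6→4 push 8
augment #4: 13→10→7→1→4 push 1
augment #5: 13→11→2→8→4 push 14
augment #6: 13→11→0→5→1→4 push 6
max flow = 61; residual-reachable set from 13 gives S-side
cut edges (S→T): {(0,5), (11,2), (11,6), (13,10)} total cap 61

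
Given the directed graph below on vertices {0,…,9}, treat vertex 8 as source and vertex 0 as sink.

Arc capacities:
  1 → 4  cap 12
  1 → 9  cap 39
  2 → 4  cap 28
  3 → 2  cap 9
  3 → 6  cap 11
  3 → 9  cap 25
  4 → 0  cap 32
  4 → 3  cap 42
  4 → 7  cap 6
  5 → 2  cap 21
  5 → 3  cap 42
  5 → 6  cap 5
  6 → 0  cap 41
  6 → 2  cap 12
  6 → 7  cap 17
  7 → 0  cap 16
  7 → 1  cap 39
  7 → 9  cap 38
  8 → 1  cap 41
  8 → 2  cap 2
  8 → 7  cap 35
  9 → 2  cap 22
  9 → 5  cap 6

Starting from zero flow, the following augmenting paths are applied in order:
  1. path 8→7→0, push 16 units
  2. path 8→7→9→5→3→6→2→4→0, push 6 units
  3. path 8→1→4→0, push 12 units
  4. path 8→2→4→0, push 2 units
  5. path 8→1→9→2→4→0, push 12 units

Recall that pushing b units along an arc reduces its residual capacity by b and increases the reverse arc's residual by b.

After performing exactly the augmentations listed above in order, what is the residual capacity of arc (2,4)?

Residual capacity of (2,4): 8

after path 1 (8→7→0, push 16): res(2,4)=28
after path 2 (8→7→9→5→3→6→2→4→0, push 6): res(2,4)=22
after path 3 (8→1→4→0, push 12): res(2,4)=22
after path 4 (8→2→4→0, push 2): res(2,4)=20
after path 5 (8→1→9→2→4→0, push 12): res(2,4)=8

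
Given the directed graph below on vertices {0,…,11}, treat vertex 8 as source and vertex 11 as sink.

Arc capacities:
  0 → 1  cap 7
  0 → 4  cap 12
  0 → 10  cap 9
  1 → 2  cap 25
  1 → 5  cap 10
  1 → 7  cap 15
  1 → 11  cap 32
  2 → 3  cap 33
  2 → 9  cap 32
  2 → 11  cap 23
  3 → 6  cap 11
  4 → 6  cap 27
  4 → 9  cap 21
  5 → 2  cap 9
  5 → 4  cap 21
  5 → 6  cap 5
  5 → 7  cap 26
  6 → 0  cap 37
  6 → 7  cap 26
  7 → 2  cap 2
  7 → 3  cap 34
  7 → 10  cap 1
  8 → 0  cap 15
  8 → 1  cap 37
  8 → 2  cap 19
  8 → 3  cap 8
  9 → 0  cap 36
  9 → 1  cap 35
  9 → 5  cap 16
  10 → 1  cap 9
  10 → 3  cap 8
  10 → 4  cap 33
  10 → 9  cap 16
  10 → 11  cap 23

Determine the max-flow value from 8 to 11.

Maximum flow value: 65

augment #1: 8→1→11 bottleneck 32, total now 32
augment #2: 8→2→11 bottleneck 19, total now 51
augment #3: 8→0→10→11 bottleneck 9, total now 60
augment #4: 8→1→2→11 bottleneck 4, total now 64
augment #5: 8→1→7→10→11 bottleneck 1, total now 65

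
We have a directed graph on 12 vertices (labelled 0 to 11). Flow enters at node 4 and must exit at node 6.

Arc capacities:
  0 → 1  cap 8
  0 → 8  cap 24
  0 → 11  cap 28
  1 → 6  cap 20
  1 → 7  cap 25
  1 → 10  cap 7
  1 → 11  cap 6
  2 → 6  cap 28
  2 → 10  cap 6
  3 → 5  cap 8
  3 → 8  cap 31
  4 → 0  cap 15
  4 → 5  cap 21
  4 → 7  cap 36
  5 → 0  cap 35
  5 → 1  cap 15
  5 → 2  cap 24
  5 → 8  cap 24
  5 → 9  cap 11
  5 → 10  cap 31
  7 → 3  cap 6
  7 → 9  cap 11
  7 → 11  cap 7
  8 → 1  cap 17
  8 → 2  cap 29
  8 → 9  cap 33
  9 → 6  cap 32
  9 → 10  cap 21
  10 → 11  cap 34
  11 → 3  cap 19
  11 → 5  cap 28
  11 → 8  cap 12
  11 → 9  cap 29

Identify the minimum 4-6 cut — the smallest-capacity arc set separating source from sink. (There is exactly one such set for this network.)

Min-cut arcs: {(4,0), (4,5), (7,3), (7,9), (7,11)} (total capacity 60)

augment #1: 4→0→1→6 push 8
augment #2: 4→5→1→6 push 12
augment #3: 4→5→2→6 push 9
augment #4: 4→7→9→6 push 11
augment #5: 4→0→8→2→6 push 7
augment #6: 4→7→11→9→6 push 7
augment #7: 4→7→3→5→2→6 push 6
max flow = 60; residual-reachable set from 4 gives S-side
cut edges (S→T): {(4,0), (4,5), (7,3), (7,9), (7,11)} total cap 60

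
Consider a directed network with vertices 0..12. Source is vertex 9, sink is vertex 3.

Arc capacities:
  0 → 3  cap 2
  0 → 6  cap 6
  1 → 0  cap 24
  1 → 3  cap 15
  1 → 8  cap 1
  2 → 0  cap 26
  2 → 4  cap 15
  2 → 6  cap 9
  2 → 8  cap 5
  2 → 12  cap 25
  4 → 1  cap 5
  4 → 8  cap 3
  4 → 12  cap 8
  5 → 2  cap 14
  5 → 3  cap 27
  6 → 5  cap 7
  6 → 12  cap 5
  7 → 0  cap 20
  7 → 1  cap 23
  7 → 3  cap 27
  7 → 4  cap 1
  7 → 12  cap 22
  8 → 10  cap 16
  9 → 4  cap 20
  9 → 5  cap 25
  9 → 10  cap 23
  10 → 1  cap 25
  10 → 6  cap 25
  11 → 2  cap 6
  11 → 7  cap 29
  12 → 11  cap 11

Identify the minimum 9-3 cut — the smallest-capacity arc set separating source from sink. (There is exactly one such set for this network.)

augment #1: 9→5→3 push 25
augment #2: 9→4→1→3 push 5
augment #3: 9→10→1→3 push 10
augment #4: 9→10→1→0→3 push 2
augment #5: 9→10→6→5→3 push 2
augment #6: 9→4→12→11→7→3 push 8
augment #7: 9→10→6→12→11→7→3 push 3
max flow = 55; residual-reachable set from 9 gives S-side
cut edges (S→T): {(0,3), (1,3), (5,3), (12,11)} total cap 55

Min-cut arcs: {(0,3), (1,3), (5,3), (12,11)} (total capacity 55)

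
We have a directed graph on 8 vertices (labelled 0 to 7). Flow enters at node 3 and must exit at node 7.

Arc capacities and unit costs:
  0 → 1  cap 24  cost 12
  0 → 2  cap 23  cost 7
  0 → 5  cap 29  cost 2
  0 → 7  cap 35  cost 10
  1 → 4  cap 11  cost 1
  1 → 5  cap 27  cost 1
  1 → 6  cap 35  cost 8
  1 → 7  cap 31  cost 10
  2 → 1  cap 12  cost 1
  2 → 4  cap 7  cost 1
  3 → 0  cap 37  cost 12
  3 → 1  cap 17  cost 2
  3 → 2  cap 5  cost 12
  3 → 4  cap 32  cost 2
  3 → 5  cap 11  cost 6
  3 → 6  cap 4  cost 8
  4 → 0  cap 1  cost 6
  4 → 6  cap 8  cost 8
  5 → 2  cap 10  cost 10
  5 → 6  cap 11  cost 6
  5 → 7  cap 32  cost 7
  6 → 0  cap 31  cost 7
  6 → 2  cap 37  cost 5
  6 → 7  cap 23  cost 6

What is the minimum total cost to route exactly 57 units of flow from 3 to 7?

Minimum cost for 57 units: 863

shortest-cost path #1: 3→1→5→7 push 17 @ unit cost 10 (adds 170)
shortest-cost path #2: 3→5→7 push 11 @ unit cost 13 (adds 143)
shortest-cost path #3: 3→6→7 push 4 @ unit cost 14 (adds 56)
shortest-cost path #4: 3→4→6→7 push 8 @ unit cost 16 (adds 128)
shortest-cost path #5: 3→4→0→5→7 push 1 @ unit cost 17 (adds 17)
shortest-cost path #6: 3→0→5→7 push 3 @ unit cost 21 (adds 63)
shortest-cost path #7: 3→0→7 push 13 @ unit cost 22 (adds 286)
total cost = 863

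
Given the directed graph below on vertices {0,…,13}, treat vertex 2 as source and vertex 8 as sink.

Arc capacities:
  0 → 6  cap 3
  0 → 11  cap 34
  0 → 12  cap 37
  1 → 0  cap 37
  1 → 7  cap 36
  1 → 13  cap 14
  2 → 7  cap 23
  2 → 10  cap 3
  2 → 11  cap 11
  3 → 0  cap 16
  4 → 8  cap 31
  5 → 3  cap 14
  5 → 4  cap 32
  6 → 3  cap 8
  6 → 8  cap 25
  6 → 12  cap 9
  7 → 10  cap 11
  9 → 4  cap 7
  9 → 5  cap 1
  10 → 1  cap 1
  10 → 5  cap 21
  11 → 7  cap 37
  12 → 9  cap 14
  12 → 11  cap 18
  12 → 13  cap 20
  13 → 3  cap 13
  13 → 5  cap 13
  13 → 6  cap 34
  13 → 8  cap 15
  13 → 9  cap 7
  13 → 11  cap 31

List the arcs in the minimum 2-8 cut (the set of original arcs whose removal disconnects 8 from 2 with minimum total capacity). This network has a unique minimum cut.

augment #1: 2→10→1→13→8 push 1
augment #2: 2→10→5→4→8 push 2
augment #3: 2→7→10→5→4→8 push 11
max flow = 14; residual-reachable set from 2 gives S-side
cut edges (S→T): {(2,10), (7,10)} total cap 14

Min-cut arcs: {(2,10), (7,10)} (total capacity 14)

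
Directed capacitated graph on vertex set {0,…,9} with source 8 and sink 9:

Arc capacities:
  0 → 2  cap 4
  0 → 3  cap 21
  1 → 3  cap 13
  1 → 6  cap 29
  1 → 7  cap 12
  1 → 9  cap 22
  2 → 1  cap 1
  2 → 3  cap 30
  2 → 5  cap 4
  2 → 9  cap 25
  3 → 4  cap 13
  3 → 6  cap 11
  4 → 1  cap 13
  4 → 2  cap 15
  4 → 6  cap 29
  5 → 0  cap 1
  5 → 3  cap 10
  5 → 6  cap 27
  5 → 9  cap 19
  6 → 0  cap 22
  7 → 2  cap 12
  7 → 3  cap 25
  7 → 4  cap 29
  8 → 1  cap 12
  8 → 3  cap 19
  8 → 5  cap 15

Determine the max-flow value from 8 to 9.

augment #1: 8→1→9 bottleneck 12, total now 12
augment #2: 8→5→9 bottleneck 15, total now 27
augment #3: 8→3→4→1→9 bottleneck 10, total now 37
augment #4: 8→3→4→2→9 bottleneck 3, total now 40
augment #5: 8→3→6→0→2→9 bottleneck 4, total now 44

Maximum flow value: 44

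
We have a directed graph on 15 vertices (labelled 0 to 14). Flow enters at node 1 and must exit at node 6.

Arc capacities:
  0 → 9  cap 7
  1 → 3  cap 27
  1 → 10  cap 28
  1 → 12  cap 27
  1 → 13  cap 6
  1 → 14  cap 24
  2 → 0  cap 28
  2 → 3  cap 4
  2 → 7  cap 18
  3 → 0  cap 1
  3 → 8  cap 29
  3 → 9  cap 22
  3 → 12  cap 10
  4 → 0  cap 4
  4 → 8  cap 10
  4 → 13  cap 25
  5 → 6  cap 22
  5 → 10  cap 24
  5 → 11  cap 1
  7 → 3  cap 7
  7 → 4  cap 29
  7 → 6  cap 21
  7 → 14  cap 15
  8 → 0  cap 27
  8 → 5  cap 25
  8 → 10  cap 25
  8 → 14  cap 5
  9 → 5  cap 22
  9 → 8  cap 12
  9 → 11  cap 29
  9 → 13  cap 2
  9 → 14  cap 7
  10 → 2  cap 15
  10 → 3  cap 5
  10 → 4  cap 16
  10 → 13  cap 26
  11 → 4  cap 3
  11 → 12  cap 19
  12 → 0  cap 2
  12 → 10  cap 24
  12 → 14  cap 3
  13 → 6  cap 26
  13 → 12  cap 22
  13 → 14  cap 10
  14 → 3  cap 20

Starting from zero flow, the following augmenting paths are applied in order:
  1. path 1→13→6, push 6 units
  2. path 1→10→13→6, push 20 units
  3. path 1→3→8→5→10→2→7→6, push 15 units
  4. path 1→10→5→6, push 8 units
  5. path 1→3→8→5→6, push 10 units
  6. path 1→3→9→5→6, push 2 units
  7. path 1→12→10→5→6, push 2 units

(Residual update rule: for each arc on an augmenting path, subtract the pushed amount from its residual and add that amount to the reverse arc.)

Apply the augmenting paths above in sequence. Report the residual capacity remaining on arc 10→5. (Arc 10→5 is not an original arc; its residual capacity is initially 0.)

after path 1 (1→13→6, push 6): res(10,5)=0
after path 2 (1→10→13→6, push 20): res(10,5)=0
after path 3 (1→3→8→5→10→2→7→6, push 15): res(10,5)=15
after path 4 (1→10→5→6, push 8): res(10,5)=7
after path 5 (1→3→8→5→6, push 10): res(10,5)=7
after path 6 (1→3→9→5→6, push 2): res(10,5)=7
after path 7 (1→12→10→5→6, push 2): res(10,5)=5

Residual capacity of (10,5): 5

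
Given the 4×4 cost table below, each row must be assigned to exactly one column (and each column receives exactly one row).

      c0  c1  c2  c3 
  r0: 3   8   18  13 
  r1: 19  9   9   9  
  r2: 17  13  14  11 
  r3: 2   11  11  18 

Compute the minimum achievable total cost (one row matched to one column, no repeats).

Minimum assignment cost: 30

optimal assignment: row0→col1 (cost 8), row1→col2 (cost 9), row2→col3 (cost 11), row3→col0 (cost 2)
total = 8 + 9 + 11 + 2 = 30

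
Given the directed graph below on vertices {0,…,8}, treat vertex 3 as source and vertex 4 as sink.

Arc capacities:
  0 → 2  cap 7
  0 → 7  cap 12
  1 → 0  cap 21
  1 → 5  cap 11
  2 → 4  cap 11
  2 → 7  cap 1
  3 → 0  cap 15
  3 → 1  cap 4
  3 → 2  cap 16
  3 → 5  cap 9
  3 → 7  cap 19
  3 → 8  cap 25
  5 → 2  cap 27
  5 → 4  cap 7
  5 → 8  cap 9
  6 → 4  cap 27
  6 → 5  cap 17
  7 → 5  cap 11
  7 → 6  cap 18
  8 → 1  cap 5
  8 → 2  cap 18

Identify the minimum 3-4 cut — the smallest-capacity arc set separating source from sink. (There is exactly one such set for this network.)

augment #1: 3→2→4 push 11
augment #2: 3→5→4 push 7
augment #3: 3→7→6→4 push 18
max flow = 36; residual-reachable set from 3 gives S-side
cut edges (S→T): {(2,4), (5,4), (7,6)} total cap 36

Min-cut arcs: {(2,4), (5,4), (7,6)} (total capacity 36)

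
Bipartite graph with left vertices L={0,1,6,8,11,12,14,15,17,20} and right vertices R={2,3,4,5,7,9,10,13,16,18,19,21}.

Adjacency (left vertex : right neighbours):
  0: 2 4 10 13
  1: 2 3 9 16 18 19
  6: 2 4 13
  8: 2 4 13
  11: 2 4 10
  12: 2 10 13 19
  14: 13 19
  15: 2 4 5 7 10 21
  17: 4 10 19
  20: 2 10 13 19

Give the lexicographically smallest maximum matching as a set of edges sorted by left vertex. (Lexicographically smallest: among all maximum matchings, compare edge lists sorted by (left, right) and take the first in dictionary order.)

|M| = 7 (so the lex-smallest maximum matching has 7 edges)
process left vertices in ascending order; for each, take the smallest-labelled available neighbour that still permits 7 edges overall, or leave it unmatched if none does
lex-smallest matching: {0-2, 1-3, 6-4, 8-13, 11-10, 12-19, 15-5}

Lex-smallest maximum matching: {(0,2), (1,3), (6,4), (8,13), (11,10), (12,19), (15,5)}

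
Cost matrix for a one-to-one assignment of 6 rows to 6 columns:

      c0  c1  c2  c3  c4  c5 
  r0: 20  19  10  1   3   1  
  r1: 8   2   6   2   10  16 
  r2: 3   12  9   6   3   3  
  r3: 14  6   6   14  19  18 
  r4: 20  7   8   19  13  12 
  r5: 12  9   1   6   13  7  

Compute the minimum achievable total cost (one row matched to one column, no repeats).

Minimum assignment cost: 26

optimal assignment: row0→col5 (cost 1), row1→col3 (cost 2), row2→col0 (cost 3), row3→col1 (cost 6), row4→col4 (cost 13), row5→col2 (cost 1)
total = 1 + 2 + 3 + 6 + 13 + 1 = 26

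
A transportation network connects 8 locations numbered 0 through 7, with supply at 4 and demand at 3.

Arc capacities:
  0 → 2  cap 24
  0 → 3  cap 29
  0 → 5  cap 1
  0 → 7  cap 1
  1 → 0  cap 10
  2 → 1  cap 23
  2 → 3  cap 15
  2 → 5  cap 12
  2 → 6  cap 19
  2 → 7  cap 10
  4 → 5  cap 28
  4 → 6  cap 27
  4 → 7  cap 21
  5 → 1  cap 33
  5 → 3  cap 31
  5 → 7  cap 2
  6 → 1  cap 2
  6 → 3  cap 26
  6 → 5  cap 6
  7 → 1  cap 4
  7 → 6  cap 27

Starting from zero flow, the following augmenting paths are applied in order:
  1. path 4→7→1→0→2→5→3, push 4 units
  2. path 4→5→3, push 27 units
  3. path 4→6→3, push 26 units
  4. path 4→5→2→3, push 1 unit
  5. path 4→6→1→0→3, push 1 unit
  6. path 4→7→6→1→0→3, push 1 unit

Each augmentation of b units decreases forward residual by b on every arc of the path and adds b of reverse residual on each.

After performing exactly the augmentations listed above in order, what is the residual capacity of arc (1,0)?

after path 1 (4→7→1→0→2→5→3, push 4): res(1,0)=6
after path 2 (4→5→3, push 27): res(1,0)=6
after path 3 (4→6→3, push 26): res(1,0)=6
after path 4 (4→5→2→3, push 1): res(1,0)=6
after path 5 (4→6→1→0→3, push 1): res(1,0)=5
after path 6 (4→7→6→1→0→3, push 1): res(1,0)=4

Residual capacity of (1,0): 4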